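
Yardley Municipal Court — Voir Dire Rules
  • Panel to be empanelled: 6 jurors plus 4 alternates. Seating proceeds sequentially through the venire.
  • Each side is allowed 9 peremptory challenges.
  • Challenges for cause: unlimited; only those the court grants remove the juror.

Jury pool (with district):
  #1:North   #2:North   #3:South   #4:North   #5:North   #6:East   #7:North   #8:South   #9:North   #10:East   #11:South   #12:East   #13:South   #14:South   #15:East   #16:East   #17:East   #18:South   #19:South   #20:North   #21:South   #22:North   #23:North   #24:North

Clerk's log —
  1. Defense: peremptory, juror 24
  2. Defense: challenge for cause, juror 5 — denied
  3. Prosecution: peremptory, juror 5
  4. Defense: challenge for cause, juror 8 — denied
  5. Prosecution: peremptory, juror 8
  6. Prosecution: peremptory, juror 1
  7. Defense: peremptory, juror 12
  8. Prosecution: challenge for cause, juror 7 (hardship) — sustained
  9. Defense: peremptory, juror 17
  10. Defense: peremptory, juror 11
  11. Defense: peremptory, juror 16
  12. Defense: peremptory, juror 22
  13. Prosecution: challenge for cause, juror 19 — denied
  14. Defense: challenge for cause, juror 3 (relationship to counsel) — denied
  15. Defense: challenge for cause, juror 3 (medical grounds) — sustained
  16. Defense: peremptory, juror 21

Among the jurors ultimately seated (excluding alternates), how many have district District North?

Removed: #1, #3, #5, #7, #8, #11, #12, #16, #17, #21, #22, #24.
Seated jurors 1–6: #2, #4, #6, #9, #10, #13 (alternates #14, #15, #18, #19 not counted).
Of those, in District North: #2, #4, #9 → 3.

3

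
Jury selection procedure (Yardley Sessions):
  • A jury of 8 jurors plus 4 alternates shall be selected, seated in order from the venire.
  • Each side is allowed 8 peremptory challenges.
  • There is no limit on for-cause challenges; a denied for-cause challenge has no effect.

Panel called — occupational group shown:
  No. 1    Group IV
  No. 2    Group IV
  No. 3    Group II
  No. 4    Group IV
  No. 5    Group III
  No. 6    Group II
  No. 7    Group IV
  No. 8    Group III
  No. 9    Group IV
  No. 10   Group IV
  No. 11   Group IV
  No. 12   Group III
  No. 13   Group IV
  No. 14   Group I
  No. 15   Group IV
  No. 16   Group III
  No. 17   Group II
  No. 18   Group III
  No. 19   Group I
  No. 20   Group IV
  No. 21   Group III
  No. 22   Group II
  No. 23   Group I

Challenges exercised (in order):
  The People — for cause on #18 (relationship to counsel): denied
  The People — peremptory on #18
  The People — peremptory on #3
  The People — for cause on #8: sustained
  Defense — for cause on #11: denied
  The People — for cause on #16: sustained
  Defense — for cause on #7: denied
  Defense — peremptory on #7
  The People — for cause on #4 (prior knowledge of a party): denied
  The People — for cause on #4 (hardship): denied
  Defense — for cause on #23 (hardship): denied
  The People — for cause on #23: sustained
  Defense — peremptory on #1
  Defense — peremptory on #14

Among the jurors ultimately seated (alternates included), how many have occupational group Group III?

Removed: #1, #3, #7, #8, #14, #16, #18, #23.
Seated (12 incl. alternates): #2, #4, #5, #6, #9, #10, #11, #12, #13, #15, #17, #19.
Of those, in Group III: #5, #12 → 2.

2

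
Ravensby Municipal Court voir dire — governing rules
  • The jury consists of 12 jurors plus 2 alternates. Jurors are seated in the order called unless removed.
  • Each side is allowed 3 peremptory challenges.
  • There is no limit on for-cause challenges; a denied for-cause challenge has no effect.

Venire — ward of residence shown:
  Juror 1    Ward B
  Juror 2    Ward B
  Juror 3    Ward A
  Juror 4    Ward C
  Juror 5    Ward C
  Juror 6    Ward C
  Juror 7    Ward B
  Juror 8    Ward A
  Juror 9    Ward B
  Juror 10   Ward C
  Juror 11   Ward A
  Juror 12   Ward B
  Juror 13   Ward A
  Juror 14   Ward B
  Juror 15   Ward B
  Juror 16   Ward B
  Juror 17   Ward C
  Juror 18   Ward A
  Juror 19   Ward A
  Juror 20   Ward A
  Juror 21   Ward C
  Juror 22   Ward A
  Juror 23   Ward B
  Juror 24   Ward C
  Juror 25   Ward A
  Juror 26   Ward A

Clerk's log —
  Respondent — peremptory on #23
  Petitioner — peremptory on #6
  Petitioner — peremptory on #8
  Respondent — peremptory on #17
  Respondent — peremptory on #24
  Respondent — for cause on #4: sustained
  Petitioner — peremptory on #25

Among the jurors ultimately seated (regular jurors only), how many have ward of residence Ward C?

2

Removed: #4, #6, #8, #17, #23, #24, #25.
Seated jurors 1–12: #1, #2, #3, #5, #7, #9, #10, #11, #12, #13, #14, #15 (alternates #16, #18 not counted).
Of those, in Ward C: #5, #10 → 2.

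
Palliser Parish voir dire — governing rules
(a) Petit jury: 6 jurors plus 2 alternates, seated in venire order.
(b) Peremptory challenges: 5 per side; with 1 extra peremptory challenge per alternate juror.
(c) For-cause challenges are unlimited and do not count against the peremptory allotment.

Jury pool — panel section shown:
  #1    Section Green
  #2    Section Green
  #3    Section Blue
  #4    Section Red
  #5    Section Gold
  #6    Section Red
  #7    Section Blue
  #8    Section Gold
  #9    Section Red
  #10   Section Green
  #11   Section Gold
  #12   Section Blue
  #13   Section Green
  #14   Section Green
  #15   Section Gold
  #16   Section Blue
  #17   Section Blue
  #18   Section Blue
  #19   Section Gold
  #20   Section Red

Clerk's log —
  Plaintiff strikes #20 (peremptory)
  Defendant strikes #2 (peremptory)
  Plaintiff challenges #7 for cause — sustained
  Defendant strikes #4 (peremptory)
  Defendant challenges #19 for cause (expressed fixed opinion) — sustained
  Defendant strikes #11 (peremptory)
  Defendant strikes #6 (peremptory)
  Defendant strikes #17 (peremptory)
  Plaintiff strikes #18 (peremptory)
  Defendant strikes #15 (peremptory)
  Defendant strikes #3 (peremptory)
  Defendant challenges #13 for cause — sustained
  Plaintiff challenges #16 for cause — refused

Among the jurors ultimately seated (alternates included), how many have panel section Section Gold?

Removed: #2, #3, #4, #6, #7, #11, #13, #15, #17, #18, #19, #20.
Seated (8 incl. alternates): #1, #5, #8, #9, #10, #12, #14, #16.
Of those, in Section Gold: #5, #8 → 2.

2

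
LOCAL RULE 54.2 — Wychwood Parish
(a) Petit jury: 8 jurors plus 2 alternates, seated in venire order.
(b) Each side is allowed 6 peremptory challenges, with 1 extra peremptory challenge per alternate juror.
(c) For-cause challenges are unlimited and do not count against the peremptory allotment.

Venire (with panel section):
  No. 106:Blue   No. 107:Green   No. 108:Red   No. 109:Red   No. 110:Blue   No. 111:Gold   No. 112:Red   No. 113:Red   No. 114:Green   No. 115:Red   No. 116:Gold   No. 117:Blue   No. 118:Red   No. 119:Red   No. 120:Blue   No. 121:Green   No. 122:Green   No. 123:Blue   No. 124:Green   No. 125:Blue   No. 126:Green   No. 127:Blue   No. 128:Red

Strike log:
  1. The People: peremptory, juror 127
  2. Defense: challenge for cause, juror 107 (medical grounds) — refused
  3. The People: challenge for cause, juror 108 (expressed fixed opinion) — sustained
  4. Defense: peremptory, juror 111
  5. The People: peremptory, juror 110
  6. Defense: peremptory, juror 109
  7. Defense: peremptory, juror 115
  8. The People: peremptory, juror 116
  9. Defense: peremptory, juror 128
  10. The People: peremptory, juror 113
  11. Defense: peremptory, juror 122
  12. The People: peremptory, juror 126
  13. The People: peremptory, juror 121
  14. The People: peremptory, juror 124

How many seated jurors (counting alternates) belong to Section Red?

Removed: #108, #109, #110, #111, #113, #115, #116, #121, #122, #124, #126, #127, #128.
Seated (10 incl. alternates): #106, #107, #112, #114, #117, #118, #119, #120, #123, #125.
Of those, in Section Red: #112, #118, #119 → 3.

3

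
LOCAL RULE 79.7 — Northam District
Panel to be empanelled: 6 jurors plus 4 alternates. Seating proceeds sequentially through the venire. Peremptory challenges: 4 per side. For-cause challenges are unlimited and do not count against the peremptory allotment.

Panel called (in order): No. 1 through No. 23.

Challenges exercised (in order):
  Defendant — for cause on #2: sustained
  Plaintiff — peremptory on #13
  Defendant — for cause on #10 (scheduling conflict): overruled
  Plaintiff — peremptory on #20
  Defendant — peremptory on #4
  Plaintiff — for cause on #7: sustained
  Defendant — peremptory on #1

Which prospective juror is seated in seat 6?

Removed: #1, #2, #4, #7, #13, #20. (#10 stays — for-cause denied.)
Seating in order: seats 1–6 → #3, #5, #6, #8, #9, #10; alternates → #11, #12, #14, #15.
So seat 6 is #10.

10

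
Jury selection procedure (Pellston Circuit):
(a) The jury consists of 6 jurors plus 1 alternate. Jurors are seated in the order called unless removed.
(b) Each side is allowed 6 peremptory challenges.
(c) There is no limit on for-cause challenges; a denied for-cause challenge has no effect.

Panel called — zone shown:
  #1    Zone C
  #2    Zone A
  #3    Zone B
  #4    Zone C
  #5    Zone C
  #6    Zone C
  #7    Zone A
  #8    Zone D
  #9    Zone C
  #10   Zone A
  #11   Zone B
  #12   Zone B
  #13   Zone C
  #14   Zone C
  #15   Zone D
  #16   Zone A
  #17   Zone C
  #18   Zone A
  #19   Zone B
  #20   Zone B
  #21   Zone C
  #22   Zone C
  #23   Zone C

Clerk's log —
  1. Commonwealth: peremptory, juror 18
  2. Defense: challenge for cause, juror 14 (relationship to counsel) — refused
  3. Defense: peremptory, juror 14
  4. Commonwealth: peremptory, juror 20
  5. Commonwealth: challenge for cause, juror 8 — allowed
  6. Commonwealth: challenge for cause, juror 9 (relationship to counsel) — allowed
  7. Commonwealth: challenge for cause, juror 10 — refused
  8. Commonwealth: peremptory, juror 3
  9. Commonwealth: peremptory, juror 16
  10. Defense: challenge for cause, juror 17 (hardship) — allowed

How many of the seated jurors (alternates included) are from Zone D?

0

Removed: #3, #8, #9, #14, #16, #17, #18, #20.
Seated (7 incl. alternates): #1, #2, #4, #5, #6, #7, #10.
None of those are in Zone D → 0.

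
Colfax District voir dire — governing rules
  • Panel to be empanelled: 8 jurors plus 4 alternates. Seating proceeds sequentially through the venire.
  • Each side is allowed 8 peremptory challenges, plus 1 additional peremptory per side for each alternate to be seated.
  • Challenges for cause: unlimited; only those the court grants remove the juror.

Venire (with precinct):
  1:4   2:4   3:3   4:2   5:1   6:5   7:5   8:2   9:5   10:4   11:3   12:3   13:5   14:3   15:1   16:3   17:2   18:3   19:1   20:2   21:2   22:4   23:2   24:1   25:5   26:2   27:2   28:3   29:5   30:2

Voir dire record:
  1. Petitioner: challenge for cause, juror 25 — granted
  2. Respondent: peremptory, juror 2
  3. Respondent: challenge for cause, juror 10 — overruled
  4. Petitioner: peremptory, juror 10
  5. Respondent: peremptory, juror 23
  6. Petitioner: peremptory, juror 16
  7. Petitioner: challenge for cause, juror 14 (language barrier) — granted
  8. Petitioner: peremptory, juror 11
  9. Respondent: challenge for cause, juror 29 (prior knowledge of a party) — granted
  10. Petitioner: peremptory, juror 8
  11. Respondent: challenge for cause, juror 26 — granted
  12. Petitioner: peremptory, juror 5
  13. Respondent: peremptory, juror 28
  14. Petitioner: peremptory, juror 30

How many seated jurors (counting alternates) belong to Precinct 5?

Removed: #2, #5, #8, #10, #11, #14, #16, #23, #25, #26, #28, #29, #30.
Seated (12 incl. alternates): #1, #3, #4, #6, #7, #9, #12, #13, #15, #17, #18, #19.
Of those, in Precinct 5: #6, #7, #9, #13 → 4.

4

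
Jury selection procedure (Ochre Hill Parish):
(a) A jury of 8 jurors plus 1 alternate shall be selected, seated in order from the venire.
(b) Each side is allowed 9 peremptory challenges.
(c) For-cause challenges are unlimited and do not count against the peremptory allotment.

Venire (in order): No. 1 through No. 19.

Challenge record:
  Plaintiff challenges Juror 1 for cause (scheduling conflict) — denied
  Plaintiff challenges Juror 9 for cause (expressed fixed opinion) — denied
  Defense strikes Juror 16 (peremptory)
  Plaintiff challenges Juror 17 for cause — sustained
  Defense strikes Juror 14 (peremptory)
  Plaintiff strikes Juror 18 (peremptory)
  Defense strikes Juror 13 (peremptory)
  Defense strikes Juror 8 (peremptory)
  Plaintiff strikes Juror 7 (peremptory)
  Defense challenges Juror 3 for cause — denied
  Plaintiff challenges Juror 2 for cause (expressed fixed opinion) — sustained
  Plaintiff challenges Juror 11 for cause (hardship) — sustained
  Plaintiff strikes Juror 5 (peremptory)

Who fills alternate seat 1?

Removed: #2, #5, #7, #8, #11, #13, #14, #16, #17, #18. (#1, #3, #9 stay — for-cause denied.)
Filling seats in venire order through position 9: #1, #3, #4, #6, #9, #10, #12, #15, #19.
So alternate 1 is #19.

19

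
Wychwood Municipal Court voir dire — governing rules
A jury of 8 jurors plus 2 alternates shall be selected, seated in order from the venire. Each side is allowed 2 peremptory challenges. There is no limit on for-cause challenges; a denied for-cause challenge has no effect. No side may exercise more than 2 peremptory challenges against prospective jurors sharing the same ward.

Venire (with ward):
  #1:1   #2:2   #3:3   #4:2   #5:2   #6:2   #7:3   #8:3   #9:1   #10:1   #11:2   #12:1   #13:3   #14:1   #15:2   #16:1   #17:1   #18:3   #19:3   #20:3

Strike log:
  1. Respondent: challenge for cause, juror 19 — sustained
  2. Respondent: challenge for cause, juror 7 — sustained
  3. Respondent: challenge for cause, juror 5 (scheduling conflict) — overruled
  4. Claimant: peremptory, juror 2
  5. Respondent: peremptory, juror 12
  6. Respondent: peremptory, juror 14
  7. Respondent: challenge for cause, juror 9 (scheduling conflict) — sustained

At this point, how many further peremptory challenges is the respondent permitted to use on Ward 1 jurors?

Respondent peremptories so far: #12, #14 — 2 of 2 used, 0 left overall.
Against Ward 1: #12, #14 — 2 used; per-ward cap 2 leaves 0.
Binding limit: min(0, 0) = 0.

0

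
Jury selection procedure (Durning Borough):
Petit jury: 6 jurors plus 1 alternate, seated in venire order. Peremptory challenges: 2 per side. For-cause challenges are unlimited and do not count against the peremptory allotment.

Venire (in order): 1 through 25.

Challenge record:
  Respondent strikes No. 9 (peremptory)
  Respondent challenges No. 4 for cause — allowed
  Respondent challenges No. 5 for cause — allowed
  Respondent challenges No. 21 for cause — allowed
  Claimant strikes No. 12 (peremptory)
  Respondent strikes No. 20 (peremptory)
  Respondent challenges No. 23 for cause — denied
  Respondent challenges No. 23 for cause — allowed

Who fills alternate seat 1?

Removed: #4, #5, #9, #12, #20, #21, #23.
Filling seats in venire order through position 7: #1, #2, #3, #6, #7, #8, #10.
So alternate 1 is #10.

10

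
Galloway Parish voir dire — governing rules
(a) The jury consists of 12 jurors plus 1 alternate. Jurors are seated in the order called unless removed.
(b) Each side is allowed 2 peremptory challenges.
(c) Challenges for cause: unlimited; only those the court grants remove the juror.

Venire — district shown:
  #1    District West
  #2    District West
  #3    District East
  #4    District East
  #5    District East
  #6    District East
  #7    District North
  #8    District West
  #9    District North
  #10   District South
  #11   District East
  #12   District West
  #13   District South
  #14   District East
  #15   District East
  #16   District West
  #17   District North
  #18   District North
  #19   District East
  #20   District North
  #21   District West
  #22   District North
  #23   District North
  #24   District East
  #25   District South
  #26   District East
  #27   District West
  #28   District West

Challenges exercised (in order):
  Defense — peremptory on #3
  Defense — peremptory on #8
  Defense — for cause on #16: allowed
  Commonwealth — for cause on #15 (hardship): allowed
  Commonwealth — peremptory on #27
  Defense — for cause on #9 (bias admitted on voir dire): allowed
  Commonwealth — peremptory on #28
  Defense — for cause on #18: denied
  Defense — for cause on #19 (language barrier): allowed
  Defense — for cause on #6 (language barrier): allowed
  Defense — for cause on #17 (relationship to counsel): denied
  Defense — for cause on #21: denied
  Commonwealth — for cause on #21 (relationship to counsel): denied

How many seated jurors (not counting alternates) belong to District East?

4

Removed: #3, #6, #8, #9, #15, #16, #19, #27, #28.
Seated jurors 1–12: #1, #2, #4, #5, #7, #10, #11, #12, #13, #14, #17, #18 (alternates #20 not counted).
Of those, in District East: #4, #5, #11, #14 → 4.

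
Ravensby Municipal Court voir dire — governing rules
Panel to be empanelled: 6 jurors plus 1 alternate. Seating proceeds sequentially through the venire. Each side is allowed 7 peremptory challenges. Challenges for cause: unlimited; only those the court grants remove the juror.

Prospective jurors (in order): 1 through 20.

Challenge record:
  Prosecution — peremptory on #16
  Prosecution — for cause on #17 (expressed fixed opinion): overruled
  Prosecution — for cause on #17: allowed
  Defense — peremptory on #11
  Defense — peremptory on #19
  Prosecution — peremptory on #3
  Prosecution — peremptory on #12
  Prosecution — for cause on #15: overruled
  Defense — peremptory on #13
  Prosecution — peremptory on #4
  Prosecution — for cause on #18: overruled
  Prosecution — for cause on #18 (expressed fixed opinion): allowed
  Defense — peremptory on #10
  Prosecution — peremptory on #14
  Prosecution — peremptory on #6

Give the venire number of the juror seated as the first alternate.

15

Removed: #3, #4, #6, #10, #11, #12, #13, #14, #16, #17, #18, #19. (#15 stays — for-cause denied.)
Filling seats in venire order through position 7: #1, #2, #5, #7, #8, #9, #15.
So alternate 1 is #15.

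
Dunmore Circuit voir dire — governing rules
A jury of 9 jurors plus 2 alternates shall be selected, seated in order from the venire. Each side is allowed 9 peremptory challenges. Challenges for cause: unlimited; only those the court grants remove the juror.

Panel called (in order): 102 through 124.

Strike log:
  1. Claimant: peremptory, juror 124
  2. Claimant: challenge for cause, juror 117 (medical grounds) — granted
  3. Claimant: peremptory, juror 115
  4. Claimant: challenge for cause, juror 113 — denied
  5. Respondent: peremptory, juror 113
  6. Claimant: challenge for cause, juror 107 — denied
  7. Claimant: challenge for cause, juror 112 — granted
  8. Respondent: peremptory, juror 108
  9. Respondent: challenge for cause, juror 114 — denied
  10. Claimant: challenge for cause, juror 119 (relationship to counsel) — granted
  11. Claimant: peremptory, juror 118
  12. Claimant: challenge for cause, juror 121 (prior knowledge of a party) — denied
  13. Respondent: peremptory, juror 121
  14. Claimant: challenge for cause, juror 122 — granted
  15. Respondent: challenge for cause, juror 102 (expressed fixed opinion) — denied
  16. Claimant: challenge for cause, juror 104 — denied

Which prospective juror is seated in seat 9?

111

Removed: #108, #112, #113, #115, #117, #118, #119, #121, #122, #124. (#102, #104, #107, #114 stay — for-cause denied.)
Filling seats in venire order through position 9: #102, #103, #104, #105, #106, #107, #109, #110, #111.
So seat 9 is #111.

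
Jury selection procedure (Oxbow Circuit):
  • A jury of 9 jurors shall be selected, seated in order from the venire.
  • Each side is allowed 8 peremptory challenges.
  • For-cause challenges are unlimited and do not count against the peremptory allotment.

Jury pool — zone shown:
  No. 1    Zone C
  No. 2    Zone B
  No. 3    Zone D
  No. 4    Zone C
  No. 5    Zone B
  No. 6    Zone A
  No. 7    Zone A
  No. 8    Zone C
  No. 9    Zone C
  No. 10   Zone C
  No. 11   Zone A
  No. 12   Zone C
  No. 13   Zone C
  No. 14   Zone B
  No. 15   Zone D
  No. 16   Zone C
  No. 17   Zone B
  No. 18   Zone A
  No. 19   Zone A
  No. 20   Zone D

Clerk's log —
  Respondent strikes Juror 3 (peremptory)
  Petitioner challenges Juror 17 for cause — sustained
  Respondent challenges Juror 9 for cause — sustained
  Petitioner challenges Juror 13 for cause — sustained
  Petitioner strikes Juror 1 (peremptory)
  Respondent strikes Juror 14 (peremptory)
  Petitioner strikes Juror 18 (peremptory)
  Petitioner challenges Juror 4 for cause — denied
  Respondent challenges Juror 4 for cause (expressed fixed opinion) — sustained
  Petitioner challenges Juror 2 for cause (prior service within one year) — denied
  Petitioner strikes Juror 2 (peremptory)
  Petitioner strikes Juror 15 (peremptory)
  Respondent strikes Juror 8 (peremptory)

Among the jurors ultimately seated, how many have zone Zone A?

Removed: #1, #2, #3, #4, #8, #9, #13, #14, #15, #17, #18.
Seated jurors 1–9: #5, #6, #7, #10, #11, #12, #16, #19, #20.
Of those, in Zone A: #6, #7, #11, #19 → 4.

4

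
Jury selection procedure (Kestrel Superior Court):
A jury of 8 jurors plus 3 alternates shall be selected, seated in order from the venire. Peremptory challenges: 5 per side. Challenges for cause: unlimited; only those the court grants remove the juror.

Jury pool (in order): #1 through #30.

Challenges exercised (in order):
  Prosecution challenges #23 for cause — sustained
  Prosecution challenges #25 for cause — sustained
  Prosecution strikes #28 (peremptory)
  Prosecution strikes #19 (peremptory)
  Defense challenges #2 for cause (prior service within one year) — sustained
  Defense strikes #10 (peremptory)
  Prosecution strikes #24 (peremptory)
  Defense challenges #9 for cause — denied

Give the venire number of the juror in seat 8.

Removed: #2, #10, #19, #23, #24, #25, #28. (#9 stays — for-cause denied.)
Filling seats in venire order through position 8: #1, #3, #4, #5, #6, #7, #8, #9.
So seat 8 is #9.

9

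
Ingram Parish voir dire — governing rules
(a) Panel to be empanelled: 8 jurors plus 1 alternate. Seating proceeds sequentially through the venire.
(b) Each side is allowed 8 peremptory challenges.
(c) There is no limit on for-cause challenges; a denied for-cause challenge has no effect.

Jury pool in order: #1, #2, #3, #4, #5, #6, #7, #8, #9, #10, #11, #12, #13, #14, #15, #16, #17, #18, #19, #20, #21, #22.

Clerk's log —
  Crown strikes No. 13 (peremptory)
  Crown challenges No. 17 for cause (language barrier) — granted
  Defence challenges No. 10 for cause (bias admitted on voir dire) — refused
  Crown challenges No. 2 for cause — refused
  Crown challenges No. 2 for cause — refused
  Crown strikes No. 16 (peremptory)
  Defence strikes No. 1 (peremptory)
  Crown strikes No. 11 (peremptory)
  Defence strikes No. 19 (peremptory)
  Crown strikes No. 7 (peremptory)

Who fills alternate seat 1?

12

Removed: #1, #7, #11, #13, #16, #17, #19. (#2, #10 stay — for-cause denied.)
Seating in order: seats 1–8 → #2, #3, #4, #5, #6, #8, #9, #10; alternates → #12.
So alternate 1 is #12.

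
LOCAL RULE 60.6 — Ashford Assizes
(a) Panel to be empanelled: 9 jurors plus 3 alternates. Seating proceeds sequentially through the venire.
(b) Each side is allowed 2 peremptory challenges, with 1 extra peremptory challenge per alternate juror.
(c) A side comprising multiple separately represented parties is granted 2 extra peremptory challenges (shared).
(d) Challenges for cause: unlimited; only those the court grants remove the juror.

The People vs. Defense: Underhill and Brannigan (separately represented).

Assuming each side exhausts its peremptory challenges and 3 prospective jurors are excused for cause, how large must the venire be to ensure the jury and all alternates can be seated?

27

Seats to fill: 9 + 3 alternates = 12.
Peremptories — The People: 2 + 1×3 = 5; Defense: 2 + 1×3 + 2 = 7; total 12.
For-cause removals: 3.
Minimum venire: 12 + 12 + 3 = 27.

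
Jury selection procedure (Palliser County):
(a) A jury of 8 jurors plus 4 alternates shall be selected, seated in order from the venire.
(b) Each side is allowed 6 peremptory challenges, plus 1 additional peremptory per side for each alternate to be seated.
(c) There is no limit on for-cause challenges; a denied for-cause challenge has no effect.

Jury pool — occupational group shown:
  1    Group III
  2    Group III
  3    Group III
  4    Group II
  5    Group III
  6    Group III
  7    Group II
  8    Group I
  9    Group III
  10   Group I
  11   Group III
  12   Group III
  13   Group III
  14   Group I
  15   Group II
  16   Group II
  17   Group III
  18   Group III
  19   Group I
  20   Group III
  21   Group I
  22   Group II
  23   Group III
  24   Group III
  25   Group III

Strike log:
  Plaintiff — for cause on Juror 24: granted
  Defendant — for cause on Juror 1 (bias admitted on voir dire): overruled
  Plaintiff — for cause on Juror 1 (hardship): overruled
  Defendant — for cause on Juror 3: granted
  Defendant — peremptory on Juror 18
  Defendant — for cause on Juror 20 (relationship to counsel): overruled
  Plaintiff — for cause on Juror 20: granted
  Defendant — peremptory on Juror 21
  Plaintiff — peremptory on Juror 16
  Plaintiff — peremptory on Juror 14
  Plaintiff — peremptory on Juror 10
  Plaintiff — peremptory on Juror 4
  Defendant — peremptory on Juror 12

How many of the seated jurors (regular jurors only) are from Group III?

6

Removed: #3, #4, #10, #12, #14, #16, #18, #20, #21, #24.
Seated jurors 1–8: #1, #2, #5, #6, #7, #8, #9, #11 (alternates #13, #15, #17, #19 not counted).
Of those, in Group III: #1, #2, #5, #6, #9, #11 → 6.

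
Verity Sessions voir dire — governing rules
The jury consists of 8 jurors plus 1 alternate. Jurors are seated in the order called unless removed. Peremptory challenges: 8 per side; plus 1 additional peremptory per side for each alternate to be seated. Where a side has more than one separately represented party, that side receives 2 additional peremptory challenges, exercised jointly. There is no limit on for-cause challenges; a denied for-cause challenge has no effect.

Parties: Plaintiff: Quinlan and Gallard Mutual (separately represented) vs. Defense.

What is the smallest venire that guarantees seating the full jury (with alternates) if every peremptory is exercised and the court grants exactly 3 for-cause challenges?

32

Seats to fill: 8 + 1 alternates = 9.
Peremptories — Plaintiff: 8 + 1×1 + 2 = 11; Defense: 8 + 1×1 = 9; total 20.
For-cause removals: 3.
Minimum venire: 9 + 20 + 3 = 32.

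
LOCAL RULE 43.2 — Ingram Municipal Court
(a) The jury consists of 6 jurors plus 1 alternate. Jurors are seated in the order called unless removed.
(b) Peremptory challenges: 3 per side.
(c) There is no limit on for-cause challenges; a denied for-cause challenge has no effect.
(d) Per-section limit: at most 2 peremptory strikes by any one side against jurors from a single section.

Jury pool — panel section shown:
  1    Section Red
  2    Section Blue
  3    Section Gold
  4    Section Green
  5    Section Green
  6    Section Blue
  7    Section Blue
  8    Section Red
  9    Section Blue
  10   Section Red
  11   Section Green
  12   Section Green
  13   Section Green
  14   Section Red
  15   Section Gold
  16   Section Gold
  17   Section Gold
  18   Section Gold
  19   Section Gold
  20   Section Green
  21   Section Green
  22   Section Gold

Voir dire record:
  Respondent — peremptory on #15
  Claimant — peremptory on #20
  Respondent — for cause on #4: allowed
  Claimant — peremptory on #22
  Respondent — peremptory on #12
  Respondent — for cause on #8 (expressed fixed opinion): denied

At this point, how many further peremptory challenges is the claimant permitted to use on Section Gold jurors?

Claimant peremptories so far: #20, #22 — 2 of 3 used, 1 left overall.
Against Section Gold: #22 — 1 used; per-section cap 2 leaves 1.
Binding limit: min(1, 1) = 1.

1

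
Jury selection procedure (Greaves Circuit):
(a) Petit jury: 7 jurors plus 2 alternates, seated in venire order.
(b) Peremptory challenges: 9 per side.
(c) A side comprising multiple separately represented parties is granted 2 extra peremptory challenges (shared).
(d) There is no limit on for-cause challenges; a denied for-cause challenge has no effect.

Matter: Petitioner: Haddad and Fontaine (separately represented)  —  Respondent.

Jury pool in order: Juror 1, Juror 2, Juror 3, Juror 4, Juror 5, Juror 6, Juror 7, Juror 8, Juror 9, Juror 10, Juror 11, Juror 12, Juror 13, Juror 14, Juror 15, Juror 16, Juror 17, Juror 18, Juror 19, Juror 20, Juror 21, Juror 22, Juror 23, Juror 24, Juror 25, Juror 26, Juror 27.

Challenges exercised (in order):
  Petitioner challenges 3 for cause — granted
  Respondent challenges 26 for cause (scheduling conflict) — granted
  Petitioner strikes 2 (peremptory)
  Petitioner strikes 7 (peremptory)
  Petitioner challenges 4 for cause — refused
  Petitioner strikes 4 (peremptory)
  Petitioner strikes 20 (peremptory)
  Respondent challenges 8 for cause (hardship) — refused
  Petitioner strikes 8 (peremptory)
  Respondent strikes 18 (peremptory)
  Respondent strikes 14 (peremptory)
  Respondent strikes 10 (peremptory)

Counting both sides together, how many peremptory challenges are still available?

12

Petitioner allotment: 9 base + 2 multi-party = 11. Respondent allotment: 9.
Petitioner peremptories used: #2, #7, #4, #20, #8 — 5 (for-cause on #3, #4 don't count).
Respondent peremptories used: #18, #14, #10 — 3 (for-cause on #26, #8 don't count).
Remaining: (11 − 5) + (9 − 3) = 12.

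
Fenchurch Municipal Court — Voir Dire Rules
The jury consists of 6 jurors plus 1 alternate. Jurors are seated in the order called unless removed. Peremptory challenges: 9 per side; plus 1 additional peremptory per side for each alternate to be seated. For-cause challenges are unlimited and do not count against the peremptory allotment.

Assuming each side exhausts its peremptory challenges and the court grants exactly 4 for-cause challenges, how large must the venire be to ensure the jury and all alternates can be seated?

Seats to fill: 6 + 1 alternates = 7.
Peremptories: 9 + 1×1 = 10 per side × 2 sides = 20.
For-cause removals: 4.
Minimum venire: 7 + 20 + 4 = 31.

31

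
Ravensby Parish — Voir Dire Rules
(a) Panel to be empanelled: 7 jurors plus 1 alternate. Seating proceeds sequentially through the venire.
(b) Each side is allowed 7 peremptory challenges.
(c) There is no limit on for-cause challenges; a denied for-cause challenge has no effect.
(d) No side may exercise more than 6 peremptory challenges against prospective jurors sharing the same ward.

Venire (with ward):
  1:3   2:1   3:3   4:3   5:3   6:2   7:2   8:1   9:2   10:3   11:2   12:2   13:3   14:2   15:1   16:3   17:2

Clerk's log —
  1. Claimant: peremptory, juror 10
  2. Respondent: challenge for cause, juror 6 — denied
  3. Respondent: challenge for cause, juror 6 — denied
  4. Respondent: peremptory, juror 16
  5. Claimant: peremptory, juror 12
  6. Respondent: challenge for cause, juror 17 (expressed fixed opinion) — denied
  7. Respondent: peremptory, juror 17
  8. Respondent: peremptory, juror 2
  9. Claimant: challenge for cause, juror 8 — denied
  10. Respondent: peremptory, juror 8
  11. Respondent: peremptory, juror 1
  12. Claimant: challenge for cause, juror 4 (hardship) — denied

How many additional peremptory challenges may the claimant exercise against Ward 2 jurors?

5

Claimant peremptories so far: #10, #12 — 2 of 7 used, 5 left overall.
Against Ward 2: #12 — 1 used; per-ward cap 6 leaves 5.
Binding limit: min(5, 5) = 5.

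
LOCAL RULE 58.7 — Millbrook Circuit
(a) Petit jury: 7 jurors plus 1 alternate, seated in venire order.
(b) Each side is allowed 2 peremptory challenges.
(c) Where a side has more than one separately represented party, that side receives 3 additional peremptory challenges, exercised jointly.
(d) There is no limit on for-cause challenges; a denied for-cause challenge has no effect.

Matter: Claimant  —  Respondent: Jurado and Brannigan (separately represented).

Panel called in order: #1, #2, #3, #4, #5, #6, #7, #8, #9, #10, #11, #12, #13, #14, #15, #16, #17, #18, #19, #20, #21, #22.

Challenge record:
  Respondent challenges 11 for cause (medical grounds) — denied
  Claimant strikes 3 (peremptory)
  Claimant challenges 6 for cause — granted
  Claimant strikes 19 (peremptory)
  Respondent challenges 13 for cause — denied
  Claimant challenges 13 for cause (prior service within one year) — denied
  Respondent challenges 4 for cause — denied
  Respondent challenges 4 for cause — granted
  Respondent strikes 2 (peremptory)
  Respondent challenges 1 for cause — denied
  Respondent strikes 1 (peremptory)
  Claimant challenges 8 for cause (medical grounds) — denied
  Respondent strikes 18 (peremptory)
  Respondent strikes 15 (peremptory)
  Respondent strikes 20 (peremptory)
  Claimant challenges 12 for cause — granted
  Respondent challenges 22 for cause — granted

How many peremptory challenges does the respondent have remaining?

Respondent allotment: 2 base + 3 multi-party = 5.
Respondent peremptories used: #2, #1, #18, #15, #20 — 5 (for-cause on #11, #13, #4, #4, #1, #22 don't count).
Remaining: 5 − 5 = 0.

0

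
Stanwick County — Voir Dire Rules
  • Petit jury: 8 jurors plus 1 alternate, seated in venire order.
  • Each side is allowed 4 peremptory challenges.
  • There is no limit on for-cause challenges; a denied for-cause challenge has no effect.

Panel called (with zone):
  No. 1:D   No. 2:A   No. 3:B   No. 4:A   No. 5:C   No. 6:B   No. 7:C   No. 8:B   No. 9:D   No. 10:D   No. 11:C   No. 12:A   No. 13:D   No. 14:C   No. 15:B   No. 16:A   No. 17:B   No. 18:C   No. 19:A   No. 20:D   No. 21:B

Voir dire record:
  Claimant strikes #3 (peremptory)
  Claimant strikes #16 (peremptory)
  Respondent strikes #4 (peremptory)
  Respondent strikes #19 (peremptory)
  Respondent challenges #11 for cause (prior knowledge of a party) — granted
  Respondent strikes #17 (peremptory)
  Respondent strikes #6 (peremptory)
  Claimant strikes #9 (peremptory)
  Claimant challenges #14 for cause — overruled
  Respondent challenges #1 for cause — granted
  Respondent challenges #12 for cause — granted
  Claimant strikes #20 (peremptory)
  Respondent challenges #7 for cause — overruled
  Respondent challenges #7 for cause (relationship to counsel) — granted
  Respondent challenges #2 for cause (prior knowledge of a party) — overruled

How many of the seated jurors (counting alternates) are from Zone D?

Removed: #1, #3, #4, #6, #7, #9, #11, #12, #16, #17, #19, #20.
Seated (9 incl. alternates): #2, #5, #8, #10, #13, #14, #15, #18, #21.
Of those, in Zone D: #10, #13 → 2.

2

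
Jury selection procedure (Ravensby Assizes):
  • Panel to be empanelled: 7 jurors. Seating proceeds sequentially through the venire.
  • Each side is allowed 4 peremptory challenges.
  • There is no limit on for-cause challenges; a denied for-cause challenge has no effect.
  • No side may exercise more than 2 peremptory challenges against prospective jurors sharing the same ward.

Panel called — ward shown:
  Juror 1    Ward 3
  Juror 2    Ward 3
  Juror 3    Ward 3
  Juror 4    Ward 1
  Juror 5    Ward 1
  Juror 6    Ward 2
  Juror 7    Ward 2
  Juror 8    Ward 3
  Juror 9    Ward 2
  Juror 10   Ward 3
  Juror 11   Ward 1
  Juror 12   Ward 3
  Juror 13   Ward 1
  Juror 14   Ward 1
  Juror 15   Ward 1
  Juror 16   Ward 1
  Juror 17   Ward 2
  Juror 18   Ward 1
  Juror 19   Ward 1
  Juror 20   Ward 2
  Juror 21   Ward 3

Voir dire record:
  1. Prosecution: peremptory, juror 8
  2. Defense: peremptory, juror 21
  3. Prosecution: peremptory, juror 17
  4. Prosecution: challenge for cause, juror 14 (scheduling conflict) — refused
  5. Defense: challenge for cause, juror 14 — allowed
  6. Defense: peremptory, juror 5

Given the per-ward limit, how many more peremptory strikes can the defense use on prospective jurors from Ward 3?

Defense peremptories so far: #21, #5 — 2 of 4 used, 2 left overall.
Against Ward 3: #21 — 1 used; per-ward cap 2 leaves 1.
Binding limit: min(2, 1) = 1.

1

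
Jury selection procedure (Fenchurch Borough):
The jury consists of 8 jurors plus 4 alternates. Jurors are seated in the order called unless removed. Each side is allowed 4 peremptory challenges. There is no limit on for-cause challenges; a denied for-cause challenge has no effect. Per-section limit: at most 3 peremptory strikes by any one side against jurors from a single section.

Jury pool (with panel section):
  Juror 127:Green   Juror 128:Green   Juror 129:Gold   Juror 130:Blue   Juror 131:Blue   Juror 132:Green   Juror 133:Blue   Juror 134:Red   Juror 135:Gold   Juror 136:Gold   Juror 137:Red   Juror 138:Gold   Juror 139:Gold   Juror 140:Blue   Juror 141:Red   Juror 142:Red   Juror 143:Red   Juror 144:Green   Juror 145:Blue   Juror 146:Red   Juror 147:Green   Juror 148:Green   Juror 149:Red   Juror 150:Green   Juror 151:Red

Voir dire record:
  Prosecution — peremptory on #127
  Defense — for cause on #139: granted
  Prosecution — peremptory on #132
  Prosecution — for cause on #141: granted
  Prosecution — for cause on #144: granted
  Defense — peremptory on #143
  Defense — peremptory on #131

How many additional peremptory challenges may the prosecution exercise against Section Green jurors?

Prosecution peremptories so far: #127, #132 — 2 of 4 used, 2 left overall.
Against Section Green: #127, #132 — 2 used; per-section cap 3 leaves 1.
Binding limit: min(2, 1) = 1.

1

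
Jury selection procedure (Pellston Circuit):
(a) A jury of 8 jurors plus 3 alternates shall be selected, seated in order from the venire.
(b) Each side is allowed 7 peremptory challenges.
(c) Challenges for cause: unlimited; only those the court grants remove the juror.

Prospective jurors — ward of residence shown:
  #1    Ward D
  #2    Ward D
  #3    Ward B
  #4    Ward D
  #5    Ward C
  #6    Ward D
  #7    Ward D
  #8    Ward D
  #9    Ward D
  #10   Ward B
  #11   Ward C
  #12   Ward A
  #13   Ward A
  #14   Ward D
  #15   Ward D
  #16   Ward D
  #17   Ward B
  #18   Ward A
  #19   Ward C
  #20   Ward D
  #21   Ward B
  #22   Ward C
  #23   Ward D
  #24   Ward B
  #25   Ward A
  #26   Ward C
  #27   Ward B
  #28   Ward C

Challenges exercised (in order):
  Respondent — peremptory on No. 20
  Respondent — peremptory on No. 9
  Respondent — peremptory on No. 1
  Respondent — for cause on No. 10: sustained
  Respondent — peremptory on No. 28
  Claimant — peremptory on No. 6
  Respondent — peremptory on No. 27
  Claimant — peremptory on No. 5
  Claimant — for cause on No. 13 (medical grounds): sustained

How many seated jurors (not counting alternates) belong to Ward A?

Removed: #1, #5, #6, #9, #10, #13, #20, #27, #28.
Seated jurors 1–8: #2, #3, #4, #7, #8, #11, #12, #14 (alternates #15, #16, #17 not counted).
Of those, in Ward A: #12 → 1.

1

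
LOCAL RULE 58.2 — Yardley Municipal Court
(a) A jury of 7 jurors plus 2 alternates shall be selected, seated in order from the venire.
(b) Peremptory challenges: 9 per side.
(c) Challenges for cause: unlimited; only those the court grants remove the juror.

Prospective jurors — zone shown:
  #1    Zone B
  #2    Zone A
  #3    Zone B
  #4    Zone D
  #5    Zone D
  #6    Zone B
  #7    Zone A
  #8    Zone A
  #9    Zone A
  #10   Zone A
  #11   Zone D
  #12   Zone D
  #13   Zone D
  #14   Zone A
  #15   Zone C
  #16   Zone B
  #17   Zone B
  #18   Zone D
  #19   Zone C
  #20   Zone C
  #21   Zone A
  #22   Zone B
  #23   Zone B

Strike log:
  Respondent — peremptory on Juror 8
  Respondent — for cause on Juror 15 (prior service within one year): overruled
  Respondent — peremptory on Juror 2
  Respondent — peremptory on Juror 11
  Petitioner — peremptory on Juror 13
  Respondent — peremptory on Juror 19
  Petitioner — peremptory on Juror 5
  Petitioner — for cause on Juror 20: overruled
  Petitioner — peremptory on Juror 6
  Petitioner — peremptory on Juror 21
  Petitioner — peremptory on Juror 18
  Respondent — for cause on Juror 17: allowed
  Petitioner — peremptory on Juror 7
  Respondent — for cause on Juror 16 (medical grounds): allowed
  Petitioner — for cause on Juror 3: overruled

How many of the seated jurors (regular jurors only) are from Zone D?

2

Removed: #2, #5, #6, #7, #8, #11, #13, #16, #17, #18, #19, #21.
Seated jurors 1–7: #1, #3, #4, #9, #10, #12, #14 (alternates #15, #20 not counted).
Of those, in Zone D: #4, #12 → 2.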